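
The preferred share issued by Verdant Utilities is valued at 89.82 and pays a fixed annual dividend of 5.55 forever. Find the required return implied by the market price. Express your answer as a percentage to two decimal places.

6.18%

P = C/r ⇒ r = C/P = 5.55/89.82 = 0.061790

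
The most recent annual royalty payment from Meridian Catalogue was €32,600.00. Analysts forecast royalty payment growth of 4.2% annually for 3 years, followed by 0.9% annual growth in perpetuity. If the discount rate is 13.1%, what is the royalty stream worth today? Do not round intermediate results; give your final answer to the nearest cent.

€294045.02

D_1 = 33969.20000
D_2 = 35395.90640
D_3 = 36882.53447
Terminal value at year 3: TV = D_3×(1+g_2)/(r−g_2) = 37214.47728/0.122 = 305036.69901
P_0 = D_1/(1+r)^1 + D_2/(1+r)^2 + D_3/(1+r)^3 + TV/(1+r)^3
    = 30034.65959 + 27671.18947 + 25493.70418 + 210845.47149 = 294045.02475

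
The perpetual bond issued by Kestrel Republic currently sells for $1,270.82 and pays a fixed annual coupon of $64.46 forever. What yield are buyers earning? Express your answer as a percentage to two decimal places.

P = C/r ⇒ r = C/P = $64.46/$1,270.82 = 0.050723

5.07%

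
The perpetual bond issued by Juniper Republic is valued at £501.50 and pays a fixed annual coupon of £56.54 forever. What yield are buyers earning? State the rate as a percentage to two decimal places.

P = C/r ⇒ r = C/P = £56.54/£501.50 = 0.112742

11.27%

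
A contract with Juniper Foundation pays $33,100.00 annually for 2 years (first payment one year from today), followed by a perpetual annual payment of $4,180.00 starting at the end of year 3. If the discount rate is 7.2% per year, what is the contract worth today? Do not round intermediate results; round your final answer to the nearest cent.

PV of 2-year annuity: $33,100.00 × [1 − (1+0.072)^−2] / 0.072 = 59679.91201
Perpetuity value at year 2: $4,180.00 / 0.072 = 58055.55556
PV of perpetuity: 58055.55556 / (1+0.072)^2 = 50518.93827
Total PV = 59679.91201 + 50518.93827 = 110198.85028

$110198.85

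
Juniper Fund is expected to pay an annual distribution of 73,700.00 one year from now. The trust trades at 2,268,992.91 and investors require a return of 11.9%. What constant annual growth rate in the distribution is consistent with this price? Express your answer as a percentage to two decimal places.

8.65%

P = D₁/(r−g) ⇒ g = r − D₁/P = 0.119 − 73,700.00/2,268,992.91 = 0.086519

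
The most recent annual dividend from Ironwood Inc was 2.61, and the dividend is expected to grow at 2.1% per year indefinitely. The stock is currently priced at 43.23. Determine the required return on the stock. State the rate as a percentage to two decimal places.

8.26%

D₁ = 2.61 × 1.021 = 2.6648
P = D₁/(r − g) ⇒ r = D₁/P + g = 2.6648/43.23 + 0.021 = 0.061643 + 0.021 = 0.082643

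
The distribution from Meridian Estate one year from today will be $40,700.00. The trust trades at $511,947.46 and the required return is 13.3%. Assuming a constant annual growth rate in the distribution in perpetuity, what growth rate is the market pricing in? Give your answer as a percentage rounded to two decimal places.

5.35%

P = D₁/(r−g) ⇒ g = r − D₁/P = 0.133 − $40,700.00/$511,947.46 = 0.053500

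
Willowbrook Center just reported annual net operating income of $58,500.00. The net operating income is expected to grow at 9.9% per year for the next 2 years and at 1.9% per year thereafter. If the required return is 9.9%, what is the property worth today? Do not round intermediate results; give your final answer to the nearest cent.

$862143.75

D_1 = 64291.50000
D_2 = 70656.35850
Terminal value at year 2: TV = D_2×(1+g_2)/(r−g_2) = 71998.82931/0.08 = 899985.36639
P_0 = D_1/(1+r)^1 + D_2/(1+r)^2 + TV/(1+r)^2
    = 58500.00000 + 58500.00000 + 745143.75000 = 862143.75000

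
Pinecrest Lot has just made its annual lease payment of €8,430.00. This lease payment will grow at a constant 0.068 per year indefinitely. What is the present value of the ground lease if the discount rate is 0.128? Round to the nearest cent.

D₁ = D₀ × (1 + g) = €8,430.00 × 1.068 = €9,003.2400
Growing perpetuity: P = D₁ / (r − g) = €9,003.2400 / (0.128 − 0.068) = €150,054.00

€150054.00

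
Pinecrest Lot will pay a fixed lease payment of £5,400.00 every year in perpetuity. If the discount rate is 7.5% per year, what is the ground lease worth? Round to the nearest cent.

£72000.00

Level perpetuity: PV = C / r = £5,400.00 / 0.075 = £72,000.00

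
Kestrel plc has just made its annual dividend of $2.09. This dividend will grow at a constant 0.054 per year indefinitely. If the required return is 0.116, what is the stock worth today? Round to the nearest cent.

D₁ = D₀ × (1 + g) = $2.09 × 1.054 = $2.2029
Growing perpetuity: P = D₁ / (r − g) = $2.2029 / (0.116 − 0.054) = $35.53

$35.53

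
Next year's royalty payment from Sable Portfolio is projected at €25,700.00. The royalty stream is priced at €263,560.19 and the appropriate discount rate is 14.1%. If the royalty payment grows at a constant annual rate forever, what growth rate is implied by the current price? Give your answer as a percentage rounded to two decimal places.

4.35%

P = D₁/(r−g) ⇒ g = r − D₁/P = 0.141 − €25,700.00/€263,560.19 = 0.043489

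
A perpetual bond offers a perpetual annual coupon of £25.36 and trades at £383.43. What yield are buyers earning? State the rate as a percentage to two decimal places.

6.61%

P = C/r ⇒ r = C/P = £25.36/£383.43 = 0.066140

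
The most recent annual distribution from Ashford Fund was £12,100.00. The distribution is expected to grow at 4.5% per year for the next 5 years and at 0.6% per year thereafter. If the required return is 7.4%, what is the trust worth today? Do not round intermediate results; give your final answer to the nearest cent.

£211883.42

D_1 = 12644.50000
D_2 = 13213.50250
D_3 = 13808.11011
D_4 = 14429.47507
D_5 = 15078.80145
Terminal value at year 5: TV = D_5×(1+g_2)/(r−g_2) = 15169.27425/0.068 = 223077.56256
P_0 = D_1/(1+r)^1 + D_2/(1+r)^2 + D_3/(1+r)^3 + D_4/(1+r)^4 + D_5/(1+r)^5 + TV/(1+r)^5
    = 11773.27747 + 11455.37705 + 11146.06054 + 10845.09615 + 10552.25836 + 156111.35157 = 211883.42113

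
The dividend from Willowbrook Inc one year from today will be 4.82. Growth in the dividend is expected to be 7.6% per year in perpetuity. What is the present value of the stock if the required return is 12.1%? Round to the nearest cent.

107.11

Growing perpetuity: P = D₁ / (r − g) = 4.8200 / (0.121 − 0.076) = 107.11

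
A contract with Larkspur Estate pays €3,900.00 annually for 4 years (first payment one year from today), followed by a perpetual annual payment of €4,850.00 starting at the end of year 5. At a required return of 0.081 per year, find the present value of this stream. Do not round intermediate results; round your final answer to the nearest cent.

PV of 4-year annuity: €3,900.00 × [1 − (1+0.081)^−4] / 0.081 = 12888.59433
Perpetuity value at year 4: €4,850.00 / 0.081 = 59876.54321
PV of perpetuity: 59876.54321 / (1+0.081)^4 = 43848.41949
Total PV = 12888.59433 + 43848.41949 = 56737.01382

€56737.01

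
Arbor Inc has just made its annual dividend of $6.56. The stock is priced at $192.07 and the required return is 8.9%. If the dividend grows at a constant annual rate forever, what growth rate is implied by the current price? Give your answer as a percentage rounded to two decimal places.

P = D₀(1+g)/(r−g) ⇒ P(r−g) = D₀(1+g) ⇒ g(P+D₀) = P·r − D₀
g = (P·r − D₀)/(P + D₀) = ($192.07×0.089 − $6.56) / ($192.07 + $6.56) = 0.053034

5.30%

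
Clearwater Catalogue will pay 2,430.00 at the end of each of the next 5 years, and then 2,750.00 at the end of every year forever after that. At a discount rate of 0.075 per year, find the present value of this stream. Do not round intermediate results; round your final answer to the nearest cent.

35371.98

PV of 5-year annuity: 2,430.00 × [1 − (1+0.075)^−5] / 0.075 = 9831.50031
Perpetuity value at year 5: 2,750.00 / 0.075 = 36666.66667
PV of perpetuity: 36666.66667 / (1+0.075)^5 = 25540.48319
Total PV = 9831.50031 + 25540.48319 = 35371.98350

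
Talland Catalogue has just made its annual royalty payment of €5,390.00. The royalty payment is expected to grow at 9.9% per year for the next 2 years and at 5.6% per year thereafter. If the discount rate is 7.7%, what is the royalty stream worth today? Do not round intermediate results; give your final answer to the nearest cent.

D_1 = 5923.61000
D_2 = 6510.04739
Terminal value at year 2: TV = D_2×(1+g_2)/(r−g_2) = 6874.61004/0.021 = 327362.38304
P_0 = D_1/(1+r)^1 + D_2/(1+r)^2 + TV/(1+r)^2
    = 5500.10214 + 5612.45334 + 282226.22509 = 293338.78056

€293338.78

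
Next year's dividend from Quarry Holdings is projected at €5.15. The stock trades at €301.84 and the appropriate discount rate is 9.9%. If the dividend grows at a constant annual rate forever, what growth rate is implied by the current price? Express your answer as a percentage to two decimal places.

P = D₁/(r−g) ⇒ g = r − D₁/P = 0.099 − €5.15/€301.84 = 0.081938

8.19%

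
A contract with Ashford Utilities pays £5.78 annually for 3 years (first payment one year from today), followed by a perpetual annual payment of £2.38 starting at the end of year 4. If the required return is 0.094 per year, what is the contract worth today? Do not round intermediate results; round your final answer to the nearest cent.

PV of 3-year annuity: £5.78 × [1 − (1+0.094)^−3] / 0.094 = 14.52721
Perpetuity value at year 3: £2.38 / 0.094 = 25.31915
PV of perpetuity: 25.31915 / (1+0.094)^3 = 19.33736
Total PV = 14.52721 + 19.33736 = 33.86456

£33.86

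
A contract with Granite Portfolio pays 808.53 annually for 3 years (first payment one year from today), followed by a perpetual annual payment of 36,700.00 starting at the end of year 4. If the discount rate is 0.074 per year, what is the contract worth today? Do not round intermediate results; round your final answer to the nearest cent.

402439.53

PV of 3-year annuity: 808.53 × [1 − (1+0.074)^−3] / 0.074 = 2106.42653
Perpetuity value at year 3: 36,700.00 / 0.074 = 495945.94595
PV of perpetuity: 495945.94595 / (1+0.074)^3 = 400333.10081
Total PV = 2106.42653 + 400333.10081 = 402439.52734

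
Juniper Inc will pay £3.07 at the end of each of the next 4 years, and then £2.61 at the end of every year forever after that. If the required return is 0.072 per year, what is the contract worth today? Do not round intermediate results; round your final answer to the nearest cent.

PV of 4-year annuity: £3.07 × [1 − (1+0.072)^−4] / 0.072 = 10.35196
Perpetuity value at year 4: £2.61 / 0.072 = 36.25000
PV of perpetuity: 36.25000 / (1+0.072)^4 = 27.44915
Total PV = 10.35196 + 27.44915 = 37.80111

£37.80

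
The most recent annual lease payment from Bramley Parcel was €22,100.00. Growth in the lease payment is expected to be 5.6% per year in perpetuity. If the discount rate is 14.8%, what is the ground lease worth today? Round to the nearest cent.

D₁ = D₀ × (1 + g) = €22,100.00 × 1.056 = €23,337.6000
Growing perpetuity: P = D₁ / (r − g) = €23,337.6000 / (0.148 − 0.056) = €253,669.57

€253669.57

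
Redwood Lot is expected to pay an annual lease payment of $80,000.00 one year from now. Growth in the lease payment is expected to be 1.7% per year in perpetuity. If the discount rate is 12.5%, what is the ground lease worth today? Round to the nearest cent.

$740740.74

Growing perpetuity: P = D₁ / (r − g) = $80,000.0000 / (0.125 − 0.017) = $740,740.74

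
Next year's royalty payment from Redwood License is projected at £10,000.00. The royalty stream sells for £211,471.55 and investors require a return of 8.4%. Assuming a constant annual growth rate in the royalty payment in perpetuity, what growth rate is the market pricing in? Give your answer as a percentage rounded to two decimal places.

3.67%

P = D₁/(r−g) ⇒ g = r − D₁/P = 0.084 − £10,000.00/£211,471.55 = 0.036712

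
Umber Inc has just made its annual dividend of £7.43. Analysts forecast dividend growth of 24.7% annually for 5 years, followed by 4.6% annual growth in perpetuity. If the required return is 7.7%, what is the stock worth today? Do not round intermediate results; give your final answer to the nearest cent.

£580.60

D_1 = 9.26521
D_2 = 11.55372
D_3 = 14.40748
D_4 = 17.96613
D_5 = 22.40377
Terminal value at year 5: TV = D_5×(1+g_2)/(r−g_2) = 23.43434/0.031 = 755.94652
P_0 = D_1/(1+r)^1 + D_2/(1+r)^2 + D_3/(1+r)^3 + D_4/(1+r)^4 + D_5/(1+r)^5 + TV/(1+r)^5
    = 8.60279 + 9.96071 + 11.53297 + 13.35340 + 15.46118 + 521.69005 = 580.60110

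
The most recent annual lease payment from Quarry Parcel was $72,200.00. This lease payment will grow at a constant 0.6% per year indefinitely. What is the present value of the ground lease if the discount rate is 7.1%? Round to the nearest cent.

D₁ = D₀ × (1 + g) = $72,200.00 × 1.006 = $72,633.2000
Growing perpetuity: P = D₁ / (r − g) = $72,633.2000 / (0.071 − 0.006) = $1,117,433.85

$1117433.85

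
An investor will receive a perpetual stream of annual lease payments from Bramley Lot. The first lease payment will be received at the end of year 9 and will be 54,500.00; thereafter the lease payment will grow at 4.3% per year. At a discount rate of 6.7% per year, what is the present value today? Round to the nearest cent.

Value at end of year 8: C₁ / (r − g) = 54,500.00 / (0.067 − 0.043) = 2,270,833.3333
Discount to today: PV = 2,270,833.3333 / (1 + 0.067)^8 = 2,270,833.3333 / 1.680023 = 1,351,667.60

1351667.60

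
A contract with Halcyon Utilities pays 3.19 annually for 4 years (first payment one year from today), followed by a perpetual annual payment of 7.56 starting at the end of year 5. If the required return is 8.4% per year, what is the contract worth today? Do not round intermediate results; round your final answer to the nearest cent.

PV of 4-year annuity: 3.19 × [1 − (1+0.084)^−4] / 0.084 = 10.47229
Perpetuity value at year 4: 7.56 / 0.084 = 90.00000
PV of perpetuity: 90.00000 / (1+0.084)^4 = 65.18165
Total PV = 10.47229 + 65.18165 = 75.65395

75.65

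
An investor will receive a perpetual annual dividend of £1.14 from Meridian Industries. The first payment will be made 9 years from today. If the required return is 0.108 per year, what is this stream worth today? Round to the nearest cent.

Value at end of year 8: C / r = £1.14 / 0.108 = £10.5556
Discount to today: PV = £10.5556 / (1 + 0.108)^8 = £10.5556 / 2.271528 = £4.65

£4.65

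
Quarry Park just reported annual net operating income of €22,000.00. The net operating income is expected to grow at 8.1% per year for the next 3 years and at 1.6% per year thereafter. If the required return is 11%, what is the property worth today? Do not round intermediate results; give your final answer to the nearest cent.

D_1 = 23782.00000
D_2 = 25708.34200
D_3 = 27790.71770
Terminal value at year 3: TV = D_3×(1+g_2)/(r−g_2) = 28235.36919/0.094 = 300376.26793
P_0 = D_1/(1+r)^1 + D_2/(1+r)^2 + D_3/(1+r)^3 + TV/(1+r)^3
    = 21425.22523 + 20865.46709 + 20320.33326 + 219632.53826 = 282243.56383

€282243.56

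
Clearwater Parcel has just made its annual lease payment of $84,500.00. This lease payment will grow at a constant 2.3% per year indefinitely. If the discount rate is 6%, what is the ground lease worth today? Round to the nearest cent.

D₁ = D₀ × (1 + g) = $84,500.00 × 1.023 = $86,443.5000
Growing perpetuity: P = D₁ / (r − g) = $86,443.5000 / (0.06 − 0.023) = $2,336,310.81

$2336310.81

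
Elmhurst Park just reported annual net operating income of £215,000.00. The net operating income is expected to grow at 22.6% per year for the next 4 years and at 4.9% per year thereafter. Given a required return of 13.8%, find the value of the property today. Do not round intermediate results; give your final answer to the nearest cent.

D_1 = 263590.00000
D_2 = 323161.34000
D_3 = 396195.80284
D_4 = 485736.05428
Terminal value at year 4: TV = D_4×(1+g_2)/(r−g_2) = 509537.12094/0.089 = 5725136.19036
P_0 = D_1/(1+r)^1 + D_2/(1+r)^2 + D_3/(1+r)^3 + D_4/(1+r)^4 + TV/(1+r)^4
    = 231625.65905 + 249536.95782 + 268833.31308 + 289621.82938 + 3413632.57326 = 4453250.33259

£4453250.33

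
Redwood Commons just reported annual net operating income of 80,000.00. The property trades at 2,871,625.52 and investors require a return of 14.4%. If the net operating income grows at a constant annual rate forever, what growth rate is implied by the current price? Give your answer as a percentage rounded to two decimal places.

P = D₀(1+g)/(r−g) ⇒ P(r−g) = D₀(1+g) ⇒ g(P+D₀) = P·r − D₀
g = (P·r − D₀)/(P + D₀) = (2,871,625.52×0.144 − 80,000.00) / (2,871,625.52 + 80,000.00) = 0.112993

11.30%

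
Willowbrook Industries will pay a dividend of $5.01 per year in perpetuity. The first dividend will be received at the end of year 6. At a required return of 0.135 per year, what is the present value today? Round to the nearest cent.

Value at end of year 5: C / r = $5.01 / 0.135 = $37.1111
Discount to today: PV = $37.1111 / (1 + 0.135)^5 = $37.1111 / 1.883559 = $19.70

$19.70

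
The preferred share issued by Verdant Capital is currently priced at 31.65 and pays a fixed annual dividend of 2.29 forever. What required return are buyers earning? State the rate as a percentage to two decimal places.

P = C/r ⇒ r = C/P = 2.29/31.65 = 0.072354

7.24%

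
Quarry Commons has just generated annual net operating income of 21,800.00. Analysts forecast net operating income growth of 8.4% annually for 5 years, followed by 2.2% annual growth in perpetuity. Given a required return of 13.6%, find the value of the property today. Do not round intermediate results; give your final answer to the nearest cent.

249531.47

D_1 = 23631.20000
D_2 = 25616.22080
D_3 = 27767.98335
D_4 = 30100.49395
D_5 = 32628.93544
Terminal value at year 5: TV = D_5×(1+g_2)/(r−g_2) = 33346.77202/0.114 = 292515.54403
P_0 = D_1/(1+r)^1 + D_2/(1+r)^2 + D_3/(1+r)^3 + D_4/(1+r)^4 + D_5/(1+r)^5 + TV/(1+r)^5
    = 20802.11268 + 19849.90329 + 18941.28096 + 18074.25049 + 17246.90804 + 154617.01770 = 249531.47316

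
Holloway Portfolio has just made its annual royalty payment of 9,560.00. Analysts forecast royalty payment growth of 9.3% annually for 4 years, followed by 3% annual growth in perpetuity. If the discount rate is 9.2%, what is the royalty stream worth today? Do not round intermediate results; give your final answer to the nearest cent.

D_1 = 10449.08000
D_2 = 11420.84444
D_3 = 12482.98297
D_4 = 13643.90039
Terminal value at year 4: TV = D_4×(1+g_2)/(r−g_2) = 14053.21740/0.062 = 226664.79679
P_0 = D_1/(1+r)^1 + D_2/(1+r)^2 + D_3/(1+r)^3 + D_4/(1+r)^4 + TV/(1+r)^4
    = 9568.75458 + 9577.51717 + 9586.28779 + 9595.06645 + 159401.91032 = 197729.53631

197729.54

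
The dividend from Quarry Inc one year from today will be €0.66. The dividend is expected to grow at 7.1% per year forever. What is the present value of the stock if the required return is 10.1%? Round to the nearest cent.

€22.00

Growing perpetuity: P = D₁ / (r − g) = €0.6600 / (0.101 − 0.071) = €22.00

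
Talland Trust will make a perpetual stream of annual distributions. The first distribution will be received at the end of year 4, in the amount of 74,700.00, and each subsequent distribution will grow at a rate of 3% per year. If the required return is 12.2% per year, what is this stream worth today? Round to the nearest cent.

574849.56

Value at end of year 3: C₁ / (r − g) = 74,700.00 / (0.122 − 0.03) = 811,956.5217
Discount to today: PV = 811,956.5217 / (1 + 0.122)^3 = 811,956.5217 / 1.412468 = 574,849.56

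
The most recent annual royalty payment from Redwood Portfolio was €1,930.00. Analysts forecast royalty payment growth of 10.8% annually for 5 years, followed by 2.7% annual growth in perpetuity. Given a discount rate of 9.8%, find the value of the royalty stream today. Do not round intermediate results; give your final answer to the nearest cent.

€39128.56

D_1 = 2138.44000
D_2 = 2369.39152
D_3 = 2625.28580
D_4 = 2908.81667
D_5 = 3222.96887
Terminal value at year 5: TV = D_5×(1+g_2)/(r−g_2) = 3309.98903/0.071 = 46619.56382
P_0 = D_1/(1+r)^1 + D_2/(1+r)^2 + D_3/(1+r)^3 + D_4/(1+r)^4 + D_5/(1+r)^5 + TV/(1+r)^5
    = 1947.57741 + 1965.31491 + 1983.21396 + 2001.27601 + 2019.50257 + 29211.67803 = 39128.56290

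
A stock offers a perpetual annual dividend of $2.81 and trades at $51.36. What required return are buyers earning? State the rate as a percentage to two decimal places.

5.47%

P = C/r ⇒ r = C/P = $2.81/$51.36 = 0.054712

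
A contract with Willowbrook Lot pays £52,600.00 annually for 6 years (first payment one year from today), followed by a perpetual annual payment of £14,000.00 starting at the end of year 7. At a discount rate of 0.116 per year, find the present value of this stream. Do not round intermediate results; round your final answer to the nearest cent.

£281204.26

PV of 6-year annuity: £52,600.00 × [1 − (1+0.116)^−6] / 0.116 = 218732.33426
Perpetuity value at year 6: £14,000.00 / 0.116 = 120689.65517
PV of perpetuity: 120689.65517 / (1+0.116)^6 = 62471.92362
Total PV = 218732.33426 + 62471.92362 = 281204.25788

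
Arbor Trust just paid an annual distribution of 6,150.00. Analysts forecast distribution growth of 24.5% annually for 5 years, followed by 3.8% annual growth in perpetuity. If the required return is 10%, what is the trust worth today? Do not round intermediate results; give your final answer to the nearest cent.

236503.72

D_1 = 7656.75000
D_2 = 9532.65375
D_3 = 11868.15392
D_4 = 14775.85163
D_5 = 18395.93528
Terminal value at year 5: TV = D_5×(1+g_2)/(r−g_2) = 19094.98082/0.062 = 307983.56159
P_0 = D_1/(1+r)^1 + D_2/(1+r)^2 + D_3/(1+r)^3 + D_4/(1+r)^4 + D_5/(1+r)^5 + TV/(1+r)^5
    = 6960.68182 + 7878.22624 + 8916.71970 + 10092.10548 + 11422.42847 + 191233.56054 = 236503.72225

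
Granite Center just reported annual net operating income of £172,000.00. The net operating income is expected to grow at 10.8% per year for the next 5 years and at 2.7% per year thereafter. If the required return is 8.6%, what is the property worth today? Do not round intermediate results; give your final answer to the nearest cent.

£4223458.91

D_1 = 190576.00000
D_2 = 211158.20800
D_3 = 233963.29446
D_4 = 259231.33027
D_5 = 287228.31393
Terminal value at year 5: TV = D_5×(1+g_2)/(r−g_2) = 294983.47841/0.059 = 4999719.97307
P_0 = D_1/(1+r)^1 + D_2/(1+r)^2 + D_3/(1+r)^3 + D_4/(1+r)^4 + D_5/(1+r)^5 + TV/(1+r)^5
    = 175484.34622 + 179039.27773 + 182666.22443 + 186366.64518 + 190142.02841 + 3309760.39291 = 4223458.91489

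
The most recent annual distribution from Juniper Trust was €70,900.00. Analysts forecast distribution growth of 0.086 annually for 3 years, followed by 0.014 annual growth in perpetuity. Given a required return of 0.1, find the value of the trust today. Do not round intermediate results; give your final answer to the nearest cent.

D_1 = 76997.40000
D_2 = 83619.17640
D_3 = 90810.42557
Terminal value at year 3: TV = D_3×(1+g_2)/(r−g_2) = 92081.77153/0.086 = 1070718.27359
P_0 = D_1/(1+r)^1 + D_2/(1+r)^2 + D_3/(1+r)^3 + TV/(1+r)^3
    = 69997.63636 + 69106.75736 + 68227.21681 + 804446.48654 = 1011778.09707

€1011778.10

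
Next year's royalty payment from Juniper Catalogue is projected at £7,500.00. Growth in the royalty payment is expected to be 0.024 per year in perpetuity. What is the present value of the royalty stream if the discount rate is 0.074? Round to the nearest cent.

Growing perpetuity: P = D₁ / (r − g) = £7,500.0000 / (0.074 − 0.024) = £150,000.00

£150000.00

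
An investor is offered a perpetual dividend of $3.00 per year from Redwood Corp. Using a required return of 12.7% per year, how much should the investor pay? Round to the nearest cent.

Level perpetuity: PV = C / r = $3.00 / 0.127 = $23.62

$23.62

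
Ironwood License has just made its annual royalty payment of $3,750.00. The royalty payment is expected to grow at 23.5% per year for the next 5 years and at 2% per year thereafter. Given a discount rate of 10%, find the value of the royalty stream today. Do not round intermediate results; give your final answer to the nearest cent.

$112185.13

D_1 = 4631.25000
D_2 = 5719.59375
D_3 = 7063.69828
D_4 = 8723.66738
D_5 = 10773.72921
Terminal value at year 5: TV = D_5×(1+g_2)/(r−g_2) = 10989.20380/0.08 = 137365.04744
P_0 = D_1/(1+r)^1 + D_2/(1+r)^2 + D_3/(1+r)^3 + D_4/(1+r)^4 + D_5/(1+r)^5 + TV/(1+r)^5
    = 4210.22727 + 4726.93698 + 5307.06107 + 5958.38220 + 6689.63820 + 85292.88700 = 112185.13272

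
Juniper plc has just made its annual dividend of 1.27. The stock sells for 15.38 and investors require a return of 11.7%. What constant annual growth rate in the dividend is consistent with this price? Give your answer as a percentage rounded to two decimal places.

P = D₀(1+g)/(r−g) ⇒ P(r−g) = D₀(1+g) ⇒ g(P+D₀) = P·r − D₀
g = (P·r − D₀)/(P + D₀) = (15.38×0.117 − 1.27) / (15.38 + 1.27) = 0.031799

3.18%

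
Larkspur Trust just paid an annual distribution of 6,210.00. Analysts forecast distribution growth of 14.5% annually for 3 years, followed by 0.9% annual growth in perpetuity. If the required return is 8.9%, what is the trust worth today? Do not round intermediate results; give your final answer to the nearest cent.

D_1 = 7110.45000
D_2 = 8141.46525
D_3 = 9321.97771
Terminal value at year 3: TV = D_3×(1+g_2)/(r−g_2) = 9405.87551/0.08 = 117573.44388
P_0 = D_1/(1+r)^1 + D_2/(1+r)^2 + D_3/(1+r)^3 + TV/(1+r)^3
    = 6529.33884 + 6865.09915 + 7218.12537 + 91038.60623 = 111651.16959

111651.17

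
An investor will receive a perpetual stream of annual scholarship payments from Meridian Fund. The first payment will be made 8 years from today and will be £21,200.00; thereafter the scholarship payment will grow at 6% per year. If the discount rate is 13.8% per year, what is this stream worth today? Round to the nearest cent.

Value at end of year 7: C₁ / (r − g) = £21,200.00 / (0.138 − 0.06) = £271,794.8718
Discount to today: PV = £271,794.8718 / (1 + 0.138)^7 = £271,794.8718 / 2.471700 = £109,962.71

£109962.71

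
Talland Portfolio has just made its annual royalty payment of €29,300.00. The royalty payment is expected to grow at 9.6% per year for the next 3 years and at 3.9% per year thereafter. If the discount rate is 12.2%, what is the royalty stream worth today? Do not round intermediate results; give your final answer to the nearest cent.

€425756.55

D_1 = 32112.80000
D_2 = 35195.62880
D_3 = 38574.40916
Terminal value at year 3: TV = D_3×(1+g_2)/(r−g_2) = 40078.81112/0.083 = 482877.24244
P_0 = D_1/(1+r)^1 + D_2/(1+r)^2 + D_3/(1+r)^3 + TV/(1+r)^3
    = 28621.03387 + 27957.80135 + 27309.93786 + 341867.77640 = 425756.54949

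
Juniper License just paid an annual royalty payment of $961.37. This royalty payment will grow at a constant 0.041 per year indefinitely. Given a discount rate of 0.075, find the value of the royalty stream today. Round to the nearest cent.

D₁ = D₀ × (1 + g) = $961.37 × 1.041 = $1,000.7862
Growing perpetuity: P = D₁ / (r − g) = $1,000.7862 / (0.075 − 0.041) = $29,434.89

$29434.89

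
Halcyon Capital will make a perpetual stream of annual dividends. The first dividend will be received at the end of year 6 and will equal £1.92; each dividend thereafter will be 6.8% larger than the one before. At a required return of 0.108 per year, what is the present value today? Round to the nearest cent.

£28.74

Value at end of year 5: C₁ / (r − g) = £1.92 / (0.108 − 0.068) = £48.0000
Discount to today: PV = £48.0000 / (1 + 0.108)^5 = £48.0000 / 1.669932 = £28.74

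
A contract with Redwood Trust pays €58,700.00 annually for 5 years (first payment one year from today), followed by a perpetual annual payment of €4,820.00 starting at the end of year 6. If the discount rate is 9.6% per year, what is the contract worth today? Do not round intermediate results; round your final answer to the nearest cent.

€256560.31

PV of 5-year annuity: €58,700.00 × [1 − (1+0.096)^−5] / 0.096 = 224811.82064
Perpetuity value at year 5: €4,820.00 / 0.096 = 50208.33333
PV of perpetuity: 50208.33333 / (1+0.096)^5 = 31748.48707
Total PV = 224811.82064 + 31748.48707 = 256560.30772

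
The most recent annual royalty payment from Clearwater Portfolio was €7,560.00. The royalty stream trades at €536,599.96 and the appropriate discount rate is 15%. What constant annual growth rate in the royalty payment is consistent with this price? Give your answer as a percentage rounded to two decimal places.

P = D₀(1+g)/(r−g) ⇒ P(r−g) = D₀(1+g) ⇒ g(P+D₀) = P·r − D₀
g = (P·r − D₀)/(P + D₀) = (€536,599.96×0.15 − €7,560.00) / (€536,599.96 + €7,560.00) = 0.134023

13.40%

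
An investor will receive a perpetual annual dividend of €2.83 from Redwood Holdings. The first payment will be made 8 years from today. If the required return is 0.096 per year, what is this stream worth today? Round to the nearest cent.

Value at end of year 7: C / r = €2.83 / 0.096 = €29.4792
Discount to today: PV = €29.4792 / (1 + 0.096)^7 = €29.4792 / 1.899651 = €15.52

€15.52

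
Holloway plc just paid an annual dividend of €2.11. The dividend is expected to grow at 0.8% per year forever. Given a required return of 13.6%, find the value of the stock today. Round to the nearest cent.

D₁ = D₀ × (1 + g) = €2.11 × 1.008 = €2.1269
Growing perpetuity: P = D₁ / (r − g) = €2.1269 / (0.136 − 0.008) = €16.62

€16.62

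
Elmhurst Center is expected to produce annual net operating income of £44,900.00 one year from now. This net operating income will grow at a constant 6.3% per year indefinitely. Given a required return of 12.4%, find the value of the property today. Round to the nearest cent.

£736065.57

Growing perpetuity: P = D₁ / (r − g) = £44,900.0000 / (0.124 − 0.063) = £736,065.57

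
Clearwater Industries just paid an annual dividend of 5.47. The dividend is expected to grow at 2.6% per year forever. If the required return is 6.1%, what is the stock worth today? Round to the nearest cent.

160.35

D₁ = D₀ × (1 + g) = 5.47 × 1.026 = 5.6122
Growing perpetuity: P = D₁ / (r − g) = 5.6122 / (0.061 − 0.026) = 160.35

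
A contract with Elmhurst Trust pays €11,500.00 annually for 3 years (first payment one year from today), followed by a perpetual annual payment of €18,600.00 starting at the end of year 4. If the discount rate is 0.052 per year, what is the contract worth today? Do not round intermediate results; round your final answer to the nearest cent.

€338429.48

PV of 3-year annuity: €11,500.00 × [1 − (1+0.052)^−3] / 0.052 = 31200.35613
Perpetuity value at year 3: €18,600.00 / 0.052 = 357692.30769
PV of perpetuity: 357692.30769 / (1+0.052)^3 = 307229.12299
Total PV = 31200.35613 + 307229.12299 = 338429.47912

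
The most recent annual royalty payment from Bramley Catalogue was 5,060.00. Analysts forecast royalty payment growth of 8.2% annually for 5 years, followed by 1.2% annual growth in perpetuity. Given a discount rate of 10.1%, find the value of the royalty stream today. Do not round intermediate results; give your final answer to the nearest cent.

76760.01

D_1 = 5474.92000
D_2 = 5923.86344
D_3 = 6409.62024
D_4 = 6935.20910
D_5 = 7503.89625
Terminal value at year 5: TV = D_5×(1+g_2)/(r−g_2) = 7593.94300/0.089 = 85325.20228
P_0 = D_1/(1+r)^1 + D_2/(1+r)^2 + D_3/(1+r)^3 + D_4/(1+r)^4 + D_5/(1+r)^5 + TV/(1+r)^5
    = 4972.67938 + 4886.86566 + 4802.53283 + 4719.65533 + 4638.20806 + 52740.07362 = 76760.01488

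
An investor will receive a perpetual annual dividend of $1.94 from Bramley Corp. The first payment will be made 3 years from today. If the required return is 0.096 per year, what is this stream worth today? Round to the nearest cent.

$16.82

Value at end of year 2: C / r = $1.94 / 0.096 = $20.2083
Discount to today: PV = $20.2083 / (1 + 0.096)^2 = $20.2083 / 1.201216 = $16.82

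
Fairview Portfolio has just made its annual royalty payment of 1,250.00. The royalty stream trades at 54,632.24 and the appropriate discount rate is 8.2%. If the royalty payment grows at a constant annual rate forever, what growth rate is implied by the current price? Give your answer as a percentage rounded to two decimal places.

5.78%

P = D₀(1+g)/(r−g) ⇒ P(r−g) = D₀(1+g) ⇒ g(P+D₀) = P·r − D₀
g = (P·r − D₀)/(P + D₀) = (54,632.24×0.082 − 1,250.00) / (54,632.24 + 1,250.00) = 0.057797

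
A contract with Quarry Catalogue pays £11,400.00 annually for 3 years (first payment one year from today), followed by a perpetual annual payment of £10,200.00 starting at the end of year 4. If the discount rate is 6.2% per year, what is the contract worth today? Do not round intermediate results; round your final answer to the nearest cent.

£167711.91

PV of 3-year annuity: £11,400.00 × [1 − (1+0.062)^−3] / 0.062 = 30359.92857
Perpetuity value at year 3: £10,200.00 / 0.062 = 164516.12903
PV of perpetuity: 164516.12903 / (1+0.062)^3 = 137351.98242
Total PV = 30359.92857 + 137351.98242 = 167711.91099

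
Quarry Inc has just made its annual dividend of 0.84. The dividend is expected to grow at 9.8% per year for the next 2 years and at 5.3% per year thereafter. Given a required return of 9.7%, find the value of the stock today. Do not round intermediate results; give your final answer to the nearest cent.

D_1 = 0.92232
D_2 = 1.01271
Terminal value at year 2: TV = D_2×(1+g_2)/(r−g_2) = 1.06638/0.044 = 24.23593
P_0 = D_1/(1+r)^1 + D_2/(1+r)^2 + TV/(1+r)^2
    = 0.84077 + 0.84153 + 20.13939 = 21.82169

21.82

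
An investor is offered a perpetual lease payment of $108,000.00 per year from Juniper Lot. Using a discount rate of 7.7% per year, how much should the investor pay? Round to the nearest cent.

$1402597.40

Level perpetuity: PV = C / r = $108,000.00 / 0.077 = $1,402,597.40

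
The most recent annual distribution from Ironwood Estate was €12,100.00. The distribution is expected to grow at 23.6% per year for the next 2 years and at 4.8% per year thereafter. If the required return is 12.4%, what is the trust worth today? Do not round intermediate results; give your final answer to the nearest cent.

€229698.30

D_1 = 14955.60000
D_2 = 18485.12160
Terminal value at year 2: TV = D_2×(1+g_2)/(r−g_2) = 19372.40744/0.076 = 254900.09785
P_0 = D_1/(1+r)^1 + D_2/(1+r)^2 + TV/(1+r)^2
    = 13305.69395 + 14631.52822 + 201761.07339 = 229698.29556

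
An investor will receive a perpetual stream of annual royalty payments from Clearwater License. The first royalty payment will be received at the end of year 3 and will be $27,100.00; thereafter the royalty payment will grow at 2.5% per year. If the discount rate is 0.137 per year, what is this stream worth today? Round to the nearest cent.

Value at end of year 2: C₁ / (r − g) = $27,100.00 / (0.137 − 0.025) = $241,964.2857
Discount to today: PV = $241,964.2857 / (1 + 0.137)^2 = $241,964.2857 / 1.292769 = $187,167.46

$187167.46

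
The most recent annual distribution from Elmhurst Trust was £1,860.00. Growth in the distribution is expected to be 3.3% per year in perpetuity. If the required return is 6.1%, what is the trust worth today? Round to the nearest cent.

D₁ = D₀ × (1 + g) = £1,860.00 × 1.033 = £1,921.3800
Growing perpetuity: P = D₁ / (r − g) = £1,921.3800 / (0.061 − 0.033) = £68,620.71

£68620.71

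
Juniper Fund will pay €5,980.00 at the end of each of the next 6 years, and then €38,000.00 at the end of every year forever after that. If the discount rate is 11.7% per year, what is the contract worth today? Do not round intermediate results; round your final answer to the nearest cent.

€192012.87

PV of 6-year annuity: €5,980.00 × [1 − (1+0.117)^−6] / 0.117 = 24796.54076
Perpetuity value at year 6: €38,000.00 / 0.117 = 324786.32479
PV of perpetuity: 324786.32479 / (1+0.117)^6 = 167216.33335
Total PV = 24796.54076 + 167216.33335 = 192012.87411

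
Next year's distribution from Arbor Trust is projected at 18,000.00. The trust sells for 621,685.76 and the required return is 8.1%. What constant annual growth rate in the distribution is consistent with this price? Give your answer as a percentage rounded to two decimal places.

5.20%

P = D₁/(r−g) ⇒ g = r − D₁/P = 0.081 − 18,000.00/621,685.76 = 0.052046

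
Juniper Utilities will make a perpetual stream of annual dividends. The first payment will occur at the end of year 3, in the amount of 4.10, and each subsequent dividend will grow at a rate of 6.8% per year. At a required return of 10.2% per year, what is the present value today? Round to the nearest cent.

99.30

Value at end of year 2: C₁ / (r − g) = 4.10 / (0.102 − 0.068) = 120.5882
Discount to today: PV = 120.5882 / (1 + 0.102)^2 = 120.5882 / 1.214404 = 99.30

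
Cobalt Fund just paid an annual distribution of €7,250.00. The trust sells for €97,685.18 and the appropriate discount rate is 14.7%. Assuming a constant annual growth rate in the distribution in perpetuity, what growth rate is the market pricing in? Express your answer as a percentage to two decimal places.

P = D₀(1+g)/(r−g) ⇒ P(r−g) = D₀(1+g) ⇒ g(P+D₀) = P·r − D₀
g = (P·r − D₀)/(P + D₀) = (€97,685.18×0.147 − €7,250.00) / (€97,685.18 + €7,250.00) = 0.067753

6.78%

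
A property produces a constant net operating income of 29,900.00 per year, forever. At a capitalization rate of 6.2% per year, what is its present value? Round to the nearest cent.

Level perpetuity: PV = C / r = 29,900.00 / 0.062 = 482,258.06

482258.06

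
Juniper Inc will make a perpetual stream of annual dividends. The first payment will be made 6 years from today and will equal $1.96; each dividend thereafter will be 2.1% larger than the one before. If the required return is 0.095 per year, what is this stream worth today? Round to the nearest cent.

$16.82

Value at end of year 5: C₁ / (r − g) = $1.96 / (0.095 − 0.021) = $26.4865
Discount to today: PV = $26.4865 / (1 + 0.095)^5 = $26.4865 / 1.574239 = $16.82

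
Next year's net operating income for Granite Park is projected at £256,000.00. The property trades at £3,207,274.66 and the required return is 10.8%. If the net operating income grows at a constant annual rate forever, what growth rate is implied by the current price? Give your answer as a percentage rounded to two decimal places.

P = D₁/(r−g) ⇒ g = r − D₁/P = 0.108 − £256,000.00/£3,207,274.66 = 0.028181

2.82%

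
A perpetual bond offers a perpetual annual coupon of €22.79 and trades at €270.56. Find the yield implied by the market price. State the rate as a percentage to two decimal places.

8.42%

P = C/r ⇒ r = C/P = €22.79/€270.56 = 0.084233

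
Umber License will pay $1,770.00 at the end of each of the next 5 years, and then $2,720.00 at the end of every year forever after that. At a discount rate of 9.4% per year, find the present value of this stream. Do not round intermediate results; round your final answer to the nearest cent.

$25279.04

PV of 5-year annuity: $1,770.00 × [1 − (1+0.094)^−5] / 0.094 = 6813.81814
Perpetuity value at year 5: $2,720.00 / 0.094 = 28936.17021
PV of perpetuity: 28936.17021 / (1+0.094)^5 = 18465.21805
Total PV = 6813.81814 + 18465.21805 = 25279.03619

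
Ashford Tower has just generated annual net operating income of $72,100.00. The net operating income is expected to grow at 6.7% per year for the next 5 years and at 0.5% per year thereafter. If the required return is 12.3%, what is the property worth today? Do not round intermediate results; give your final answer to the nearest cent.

$785515.13

D_1 = 76930.70000
D_2 = 82085.05690
D_3 = 87584.75571
D_4 = 93452.93435
D_5 = 99714.28095
Terminal value at year 5: TV = D_5×(1+g_2)/(r−g_2) = 100212.85235/0.118 = 849261.46060
P_0 = D_1/(1+r)^1 + D_2/(1+r)^2 + D_3/(1+r)^3 + D_4/(1+r)^4 + D_5/(1+r)^5 + TV/(1+r)^5
    = 68504.63045 + 65088.54915 + 61842.81562 + 58758.93523 + 55828.83695 + 475491.36554 = 785515.13295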